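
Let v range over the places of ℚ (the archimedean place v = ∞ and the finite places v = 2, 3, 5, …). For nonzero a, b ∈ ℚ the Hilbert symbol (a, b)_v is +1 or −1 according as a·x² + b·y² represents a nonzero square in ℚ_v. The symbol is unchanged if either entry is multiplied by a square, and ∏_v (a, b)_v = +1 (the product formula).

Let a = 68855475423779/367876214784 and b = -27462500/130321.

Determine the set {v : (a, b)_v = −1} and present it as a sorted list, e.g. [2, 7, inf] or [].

[2, 13]

Mod squares: a ≡ 11, b ≡ -65. Check v ∈ {∞, 2, 3, 5, 11, 13, 19, 23, 29, 31}.
v=23: a=23^2·(≡10), b=23^0·(≡2) mod 23; (10|23)=-1, (2|23)=+1; (−1)^{2·0·11}·(-1)^0·(+1)^2 = +1.
v=2: v_2(a)=-12, v_2(b)=2; units ≡ 3, 7 (mod 8); ε·ε+αω+βω = 1·1+-12·0+2·1 ≡ 1  ⇒  (a,b)_2 = -1.
v=∞: 11 > 0 and -65 < 0  ⇒  (a,b)_∞ = +1.
v=11: a=11^5·(≡9), b=11^0·(≡3) mod 11; (9|11)=+1, (3|11)=+1; (−1)^{5·0·5}·(+1)^0·(+1)^5 = +1.
v=3: a=3^-12·(≡2), b=3^0·(≡1) mod 3; (2|3)=-1, (1|3)=+1; (−1)^{-12·0·1}·(-1)^0·(+1)^-12 = +1.
v=5: a=5^0·(≡1), b=5^5·(≡2) mod 5; (1|5)=+1, (2|5)=-1; (−1)^{0·5·2}·(+1)^5·(-1)^0 = +1.
v=19: a=19^0·(≡16), b=19^-4·(≡5) mod 19; (16|19)=+1, (5|19)=+1; (−1)^{0·-4·9}·(+1)^-4·(+1)^0 = +1.
v=31: a=31^2·(≡30), b=31^0·(≡1) mod 31; (30|31)=-1, (1|31)=+1; (−1)^{2·0·15}·(-1)^0·(+1)^2 = +1.
v=13: a=13^-2·(≡5), b=13^3·(≡5) mod 13; (5|13)=-1, (5|13)=-1; (−1)^{-2·3·6}·(-1)^3·(-1)^-2 = -1.
v=29: a=29^2·(≡8), b=29^0·(≡16) mod 29; (8|29)=-1, (16|29)=+1; (−1)^{2·0·14}·(-1)^0·(+1)^2 = +1.
Ram(11, -65) = {2, 13}; no ℚ_2-point on the conic.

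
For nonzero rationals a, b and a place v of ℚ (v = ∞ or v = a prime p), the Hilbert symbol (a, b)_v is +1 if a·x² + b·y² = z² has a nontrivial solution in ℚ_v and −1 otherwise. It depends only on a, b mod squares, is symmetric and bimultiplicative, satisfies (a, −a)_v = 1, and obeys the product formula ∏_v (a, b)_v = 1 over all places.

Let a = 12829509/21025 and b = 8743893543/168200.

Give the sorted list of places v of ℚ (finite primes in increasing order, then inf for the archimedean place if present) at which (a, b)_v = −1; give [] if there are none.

(a, b) ≡ (1309, 14) mod (ℚ^×)²; places V = {2, 3, 5, 7, 11, 17, 29, ∞}.
(a,b)_3: α=4, u≡1; β=6, v≡2 (mod 3); (1|3)=+1, (2|3)=-1; sign (−1)^0·+1^6·-1^4 = +1.
(a,b)_17: α=1, u≡1; β=2, v≡11 (mod 17); (1|17)=+1, (11|17)=-1; sign (−1)^0·+1^2·-1^1 = -1.
(a,b)_2: α=0, β=-3; u≡5, v≡7 (mod 8); ε(u)ε(v)=0·1, αω(v)=0·0, βω(u)=-3·1; sum ≡ 1  ⇒  -1.
(a,b)_29: α=-2, u≡1; β=-2, v≡15 (mod 29); (1|29)=+1, (15|29)=-1; sign (−1)^0·+1^-2·-1^-2 = +1.
(a,b)_11: α=3, u≡9; β=2, v≡4 (mod 11); (9|11)=+1, (4|11)=+1; sign (−1)^0·+1^2·+1^3 = +1.
(a,b)_7: α=1, u≡3; β=3, v≡1 (mod 7); (3|7)=-1, (1|7)=+1; sign (−1)^1·-1^3·+1^1 = +1.
(a,b)_5: α=-2, u≡4; β=-2, v≡1 (mod 5); (4|5)=+1, (1|5)=+1; sign (−1)^0·+1^-2·+1^-2 = +1.
(a,b)_∞: sgn(1309)=+, sgn(14)=+, so +1.
(1309, 14 / ℚ) ramifies at {2, 17}: a division algebra.

[2, 17]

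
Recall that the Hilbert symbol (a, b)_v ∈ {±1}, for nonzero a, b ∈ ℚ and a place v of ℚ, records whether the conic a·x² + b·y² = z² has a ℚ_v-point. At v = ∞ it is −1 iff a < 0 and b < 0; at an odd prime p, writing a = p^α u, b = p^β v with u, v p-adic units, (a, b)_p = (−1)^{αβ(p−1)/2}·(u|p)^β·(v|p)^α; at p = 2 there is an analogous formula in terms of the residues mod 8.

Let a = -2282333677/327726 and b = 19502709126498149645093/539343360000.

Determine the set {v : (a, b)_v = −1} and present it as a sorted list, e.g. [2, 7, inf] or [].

(a, b) ≡ (-196742, 2093) mod (ℚ^×)²; places V = {2, 3, 5, 7, 11, 13, 17, 23, 31, 47, ∞}.
(a,b)_47: α=1, u≡44; β=2, v≡17 (mod 47); (44|47)=-1, (17|47)=+1; sign (−1)^0·-1^2·+1^1 = +1.
(a,b)_31: α=2, u≡13; β=2, v≡16 (mod 31); (13|31)=-1, (16|31)=+1; sign (−1)^0·-1^2·+1^2 = +1.
(a,b)_7: α=-1, u≡3; β=5, v≡3 (mod 7); (3|7)=-1, (3|7)=-1; sign (−1)^1·-1^5·-1^-1 = -1.
(a,b)_13: α=3, u≡6; β=5, v≡7 (mod 13); (6|13)=-1, (7|13)=-1; sign (−1)^0·-1^5·-1^3 = +1.
(a,b)_2: α=-1, β=-12; u≡5, v≡5 (mod 8); ε(u)ε(v)=0·0, αω(v)=-1·1, βω(u)=-12·1; sum ≡ 1  ⇒  -1.
(a,b)_17: α=-2, u≡4; β=-2, v≡2 (mod 17); (4|17)=+1, (2|17)=+1; sign (−1)^0·+1^-2·+1^-2 = +1.
(a,b)_23: α=1, u≡9; β=3, v≡21 (mod 23); (9|23)=+1, (21|23)=-1; sign (−1)^1·+1^3·-1^1 = +1.
(a,b)_3: α=-4, u≡1; β=-6, v≡2 (mod 3); (1|3)=+1, (2|3)=-1; sign (−1)^0·+1^-6·-1^-4 = +1.
(a,b)_5: α=0, u≡3; β=-4, v≡3 (mod 5); (3|5)=-1, (3|5)=-1; sign (−1)^0·-1^-4·-1^0 = +1.
(a,b)_11: α=0, u≡1; β=2, v≡5 (mod 11); (1|11)=+1, (5|11)=+1; sign (−1)^0·+1^2·+1^0 = +1.
(a,b)_∞: sgn(-196742)=−, sgn(2093)=+, so +1.
(-196742, 2093 / ℚ) ramifies at {2, 7}: a division algebra.

[2, 7]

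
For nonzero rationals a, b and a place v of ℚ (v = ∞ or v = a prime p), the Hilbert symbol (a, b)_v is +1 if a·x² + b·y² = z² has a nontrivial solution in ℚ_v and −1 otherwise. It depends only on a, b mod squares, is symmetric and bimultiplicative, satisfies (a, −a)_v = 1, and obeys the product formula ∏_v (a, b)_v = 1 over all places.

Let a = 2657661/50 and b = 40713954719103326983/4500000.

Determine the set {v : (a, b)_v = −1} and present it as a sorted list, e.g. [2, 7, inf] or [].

[2, 3]

Mod squares: a ≡ 3162, b ≡ 43214. Check v ∈ {∞, 2, 3, 5, 7, 17, 31, 41}.
v=7: a=7^0·(≡6), b=7^4·(≡6) mod 7; (6|7)=-1, (6|7)=-1; (−1)^{0·4·3}·(-1)^4·(-1)^0 = +1.
v=31: a=31^1·(≡9), b=31^3·(≡15) mod 31; (9|31)=+1, (15|31)=-1; (−1)^{1·3·15}·(+1)^3·(-1)^1 = +1.
v=17: a=17^1·(≡16), b=17^3·(≡16) mod 17; (16|17)=+1, (16|17)=+1; (−1)^{1·3·8}·(+1)^3·(+1)^1 = +1.
v=3: a=3^1·(≡1), b=3^-2·(≡2) mod 3; (1|3)=+1, (2|3)=-1; (−1)^{1·-2·1}·(+1)^-2·(-1)^1 = -1.
v=5: a=5^-2·(≡3), b=5^-6·(≡1) mod 5; (3|5)=-1, (1|5)=+1; (−1)^{-2·-6·2}·(-1)^-6·(+1)^-2 = +1.
v=2: v_2(a)=-1, v_2(b)=-5; units ≡ 5, 7 (mod 8); ε·ε+αω+βω = 0·1+-1·0+-5·1 ≡ 1  ⇒  (a,b)_2 = -1.
v=∞: 3162 > 0 and 43214 > 0  ⇒  (a,b)_∞ = +1.
v=41: a=41^2·(≡39), b=41^5·(≡29) mod 41; (39|41)=+1, (29|41)=-1; (−1)^{2·5·20}·(+1)^5·(-1)^2 = +1.
|Ram(3162, 43214)| = 2, even; anisotropic at {2, 3}.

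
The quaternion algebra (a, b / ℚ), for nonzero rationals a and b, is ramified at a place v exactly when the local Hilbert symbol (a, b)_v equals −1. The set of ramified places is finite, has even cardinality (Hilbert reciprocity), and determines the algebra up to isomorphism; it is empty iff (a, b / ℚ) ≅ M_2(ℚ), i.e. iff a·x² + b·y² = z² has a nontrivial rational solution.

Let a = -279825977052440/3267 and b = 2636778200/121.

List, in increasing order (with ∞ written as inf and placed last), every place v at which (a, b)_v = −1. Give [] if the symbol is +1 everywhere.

(a, b) ≡ (-125970, 38) mod (ℚ^×)²; places V = {2, 3, 5, 7, 11, 13, 17, 19, ∞}.
(a,b)_13: α=1, u≡11; β=0, v≡1 (mod 13); (11|13)=-1, (1|13)=+1; sign (−1)^0·-1^0·+1^1 = +1.
(a,b)_17: α=3, u≡1; β=2, v≡1 (mod 17); (1|17)=+1, (1|17)=+1; sign (−1)^0·+1^2·+1^3 = +1.
(a,b)_∞: sgn(-125970)=−, sgn(38)=+, so +1.
(a,b)_5: α=1, u≡1; β=2, v≡3 (mod 5); (1|5)=+1, (3|5)=-1; sign (−1)^0·+1^2·-1^1 = -1.
(a,b)_3: α=-3, u≡1; β=0, v≡2 (mod 3); (1|3)=+1, (2|3)=-1; sign (−1)^0·+1^0·-1^-3 = -1.
(a,b)_2: α=3, β=3; u≡7, v≡3 (mod 8); ε(u)ε(v)=1·1, αω(v)=3·1, βω(u)=3·0; sum ≡ 0  ⇒  +1.
(a,b)_7: α=8, u≡2; β=4, v≡6 (mod 7); (2|7)=+1, (6|7)=-1; sign (−1)^0·+1^4·-1^8 = +1.
(a,b)_19: α=1, u≡11; β=1, v≡2 (mod 19); (11|19)=+1, (2|19)=-1; sign (−1)^1·+1^1·-1^1 = +1.
(a,b)_11: α=-2, u≡10; β=-2, v≡1 (mod 11); (10|11)=-1, (1|11)=+1; sign (−1)^0·-1^-2·+1^-2 = +1.
(-125970, 38 / ℚ) ramifies at {3, 5}: a division algebra.

[3, 5]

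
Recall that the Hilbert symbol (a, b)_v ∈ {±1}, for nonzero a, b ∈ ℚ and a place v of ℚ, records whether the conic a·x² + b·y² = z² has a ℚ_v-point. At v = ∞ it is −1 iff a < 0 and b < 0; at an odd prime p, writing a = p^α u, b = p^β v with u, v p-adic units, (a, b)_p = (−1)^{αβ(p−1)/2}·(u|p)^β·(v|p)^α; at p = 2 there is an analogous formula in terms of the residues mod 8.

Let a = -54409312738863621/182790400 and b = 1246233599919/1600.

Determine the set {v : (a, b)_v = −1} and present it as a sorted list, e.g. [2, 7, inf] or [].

Mod squares: a ≡ -142709, b ≡ 1569799. Check v ∈ {∞, 2, 3, 5, 7, 11, 13, 19, 29, 37}.
v=37: a=37^1·(≡1), b=37^1·(≡25) mod 37; (1|37)=+1, (25|37)=+1; (−1)^{1·1·18}·(+1)^1·(+1)^1 = +1.
v=19: a=19^1·(≡10), b=19^1·(≡9) mod 19; (10|19)=-1, (9|19)=+1; (−1)^{1·1·9}·(-1)^1·(+1)^1 = +1.
v=13: a=13^-4·(≡5), b=13^0·(≡9) mod 13; (5|13)=-1, (9|13)=+1; (−1)^{-4·0·6}·(-1)^0·(+1)^-4 = +1.
v=11: a=11^4·(≡5), b=11^3·(≡6) mod 11; (5|11)=+1, (6|11)=-1; (−1)^{4·3·5}·(+1)^3·(-1)^4 = +1.
v=∞: -142709 < 0 and 1569799 > 0  ⇒  (a,b)_∞ = +1.
v=2: v_2(a)=-8, v_2(b)=-6; units ≡ 3, 7 (mod 8); ε·ε+αω+βω = 1·1+-8·0+-6·1 ≡ 1  ⇒  (a,b)_2 = -1.
v=7: a=7^3·(≡1), b=7^1·(≡5) mod 7; (1|7)=+1, (5|7)=-1; (−1)^{3·1·3}·(+1)^1·(-1)^3 = +1.
v=5: a=5^-2·(≡4), b=5^-2·(≡1) mod 5; (4|5)=+1, (1|5)=+1; (−1)^{-2·-2·2}·(+1)^-2·(+1)^-2 = +1.
v=3: a=3^12·(≡1), b=3^8·(≡1) mod 3; (1|3)=+1, (1|3)=+1; (−1)^{12·8·1}·(+1)^8·(+1)^12 = +1.
v=29: a=29^1·(≡28), b=29^1·(≡3) mod 29; (28|29)=+1, (3|29)=-1; (−1)^{1·1·14}·(+1)^1·(-1)^1 = -1.
(-142709, 1569799 / ℚ) ramifies at {2, 29}: a division algebra.

[2, 29]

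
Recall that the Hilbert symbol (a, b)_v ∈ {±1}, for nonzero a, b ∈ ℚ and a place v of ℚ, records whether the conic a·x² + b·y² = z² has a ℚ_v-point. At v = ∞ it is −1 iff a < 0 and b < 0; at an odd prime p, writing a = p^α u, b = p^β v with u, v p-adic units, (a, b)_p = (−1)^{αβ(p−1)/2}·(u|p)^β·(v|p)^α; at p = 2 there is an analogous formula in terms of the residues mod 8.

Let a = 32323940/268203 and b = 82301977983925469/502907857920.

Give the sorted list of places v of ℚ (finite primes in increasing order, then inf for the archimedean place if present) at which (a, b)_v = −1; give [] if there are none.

(a, b) ≡ (555, 66495) mod (ℚ^×)²; places V = {2, 3, 5, 7, 11, 13, 19, 23, 31, 37, 41, ∞}.
(a,b)_31: α=0, u≡25; β=1, v≡26 (mod 31); (25|31)=+1, (26|31)=-1; sign (−1)^0·+1^1·-1^0 = +1.
(a,b)_23: α=-2, u≡16; β=-4, v≡18 (mod 23); (16|23)=+1, (18|23)=+1; sign (−1)^0·+1^-4·+1^-2 = +1.
(a,b)_41: α=0, u≡35; β=2, v≡24 (mod 41); (35|41)=-1, (24|41)=-1; sign (−1)^0·-1^2·-1^0 = +1.
(a,b)_11: α=2, u≡5; β=3, v≡2 (mod 11); (5|11)=+1, (2|11)=-1; sign (−1)^0·+1^3·-1^2 = +1.
(a,b)_5: α=1, u≡1; β=-1, v≡1 (mod 5); (1|5)=+1, (1|5)=+1; sign (−1)^0·+1^-1·+1^1 = +1.
(a,b)_7: α=0, u≡1; β=4, v≡1 (mod 7); (1|7)=+1, (1|7)=+1; sign (−1)^0·+1^4·+1^0 = +1.
(a,b)_13: α=-2, u≡12; β=-1, v≡6 (mod 13); (12|13)=+1, (6|13)=-1; sign (−1)^0·+1^-1·-1^-2 = +1.
(a,b)_2: α=2, β=-10; u≡3, v≡7 (mod 8); ε(u)ε(v)=1·1, αω(v)=2·0, βω(u)=-10·1; sum ≡ 1  ⇒  -1.
(a,b)_3: α=-1, u≡2; β=-3, v≡1 (mod 3); (2|3)=-1, (1|3)=+1; sign (−1)^1·-1^-3·+1^-1 = +1.
(a,b)_∞: sgn(555)=+, sgn(66495)=+, so +1.
(a,b)_37: α=1, u≡32; β=2, v≡13 (mod 37); (32|37)=-1, (13|37)=-1; sign (−1)^0·-1^2·-1^1 = -1.
(a,b)_19: α=2, u≡7; β=2, v≡13 (mod 19); (7|19)=+1, (13|19)=-1; sign (−1)^0·+1^2·-1^2 = +1.
(555, 66495 / ℚ) ramifies at {2, 37}: a division algebra.

[2, 37]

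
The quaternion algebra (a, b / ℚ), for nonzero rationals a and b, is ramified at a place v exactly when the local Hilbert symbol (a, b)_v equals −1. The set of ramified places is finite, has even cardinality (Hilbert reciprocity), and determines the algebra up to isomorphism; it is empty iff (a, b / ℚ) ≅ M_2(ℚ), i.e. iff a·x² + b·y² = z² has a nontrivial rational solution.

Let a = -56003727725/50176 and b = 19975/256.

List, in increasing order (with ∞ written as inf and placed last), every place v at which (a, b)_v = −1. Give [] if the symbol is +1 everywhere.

Mod squares: a ≡ -29, b ≡ 799. Check v ∈ {∞, 2, 5, 7, 11, 17, 29, 47}.
v=11: a=11^2·(≡1), b=11^0·(≡7) mod 11; (1|11)=+1, (7|11)=-1; (−1)^{2·0·5}·(+1)^0·(-1)^2 = +1.
v=47: a=47^2·(≡1), b=47^1·(≡18) mod 47; (1|47)=+1, (18|47)=+1; (−1)^{2·1·23}·(+1)^1·(+1)^2 = +1.
v=∞: -29 < 0 and 799 > 0  ⇒  (a,b)_∞ = +1.
v=7: a=7^-2·(≡3), b=7^0·(≡1) mod 7; (3|7)=-1, (1|7)=+1; (−1)^{-2·0·3}·(-1)^0·(+1)^-2 = +1.
v=2: v_2(a)=-10, v_2(b)=-8; units ≡ 3, 7 (mod 8); ε·ε+αω+βω = 1·1+-10·0+-8·1 ≡ 1  ⇒  (a,b)_2 = -1.
v=5: a=5^2·(≡1), b=5^2·(≡4) mod 5; (1|5)=+1, (4|5)=+1; (−1)^{2·2·2}·(+1)^2·(+1)^2 = +1.
v=29: a=29^1·(≡22), b=29^0·(≡7) mod 29; (22|29)=+1, (7|29)=+1; (−1)^{1·0·14}·(+1)^0·(+1)^1 = +1.
v=17: a=17^2·(≡10), b=17^1·(≡2) mod 17; (10|17)=-1, (2|17)=+1; (−1)^{2·1·8}·(-1)^1·(+1)^2 = -1.
Ram(-29, 799) = {2, 17}; no ℚ_2-point on the conic.

[2, 17]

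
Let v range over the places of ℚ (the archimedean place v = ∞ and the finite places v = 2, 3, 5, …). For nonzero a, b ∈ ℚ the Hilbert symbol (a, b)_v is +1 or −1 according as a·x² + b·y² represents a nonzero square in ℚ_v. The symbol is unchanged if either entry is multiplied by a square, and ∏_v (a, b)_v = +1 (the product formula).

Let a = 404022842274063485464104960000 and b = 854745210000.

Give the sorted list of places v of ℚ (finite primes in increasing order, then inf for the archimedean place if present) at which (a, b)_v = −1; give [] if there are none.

(a, b) ≡ (7106, 969) mod (ℚ^×)²; places V = {2, 3, 5, 7, 11, 17, 19, 29, ∞}.
(a,b)_∞: sgn(7106)=+, sgn(969)=+, so +1.
(a,b)_19: α=3, u≡15; β=1, v≡3 (mod 19); (15|19)=-1, (3|19)=-1; sign (−1)^1·-1^1·-1^3 = -1.
(a,b)_5: α=4, u≡1; β=4, v≡1 (mod 5); (1|5)=+1, (1|5)=+1; sign (−1)^0·+1^4·+1^4 = +1.
(a,b)_17: α=3, u≡11; β=1, v≡6 (mod 17); (11|17)=-1, (6|17)=-1; sign (−1)^0·-1^1·-1^3 = +1.
(a,b)_3: α=6, u≡2; β=7, v≡2 (mod 3); (2|3)=-1, (2|3)=-1; sign (−1)^0·-1^7·-1^6 = -1.
(a,b)_2: α=15, β=4; u≡1, v≡1 (mod 8); ε(u)ε(v)=0·0, αω(v)=15·0, βω(u)=4·0; sum ≡ 0  ⇒  +1.
(a,b)_29: α=2, u≡4; β=0, v≡18 (mod 29); (4|29)=+1, (18|29)=-1; sign (−1)^0·+1^0·-1^2 = +1.
(a,b)_7: α=2, u≡1; β=0, v≡3 (mod 7); (1|7)=+1, (3|7)=-1; sign (−1)^0·+1^0·-1^2 = +1.
(a,b)_11: α=7, u≡8; β=2, v≡3 (mod 11); (8|11)=-1, (3|11)=+1; sign (−1)^0·-1^2·+1^7 = +1.
Ram(7106, 969) = {3, 19}; no ℚ_3-point on the conic.

[3, 19]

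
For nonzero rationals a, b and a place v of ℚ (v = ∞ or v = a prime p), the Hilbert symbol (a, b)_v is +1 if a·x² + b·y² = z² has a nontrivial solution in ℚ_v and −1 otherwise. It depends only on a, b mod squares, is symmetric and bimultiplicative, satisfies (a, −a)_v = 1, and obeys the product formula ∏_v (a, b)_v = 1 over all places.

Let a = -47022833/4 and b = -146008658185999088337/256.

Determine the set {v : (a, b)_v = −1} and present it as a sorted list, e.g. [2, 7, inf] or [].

[2, 13, 17, inf]

Mod squares: a ≡ -55913, b ≡ -7337. Check v ∈ {∞, 2, 3, 11, 13, 17, 23, 29}.
v=2: v_2(a)=-2, v_2(b)=-8; units ≡ 7, 7 (mod 8); ε·ε+αω+βω = 1·1+-2·0+-8·0 ≡ 1  ⇒  (a,b)_2 = -1.
v=13: a=13^1·(≡11), b=13^2·(≡5) mod 13; (11|13)=-1, (5|13)=-1; (−1)^{1·2·6}·(-1)^2·(-1)^1 = -1.
v=3: a=3^0·(≡1), b=3^2·(≡1) mod 3; (1|3)=+1, (1|3)=+1; (−1)^{0·2·1}·(+1)^2·(+1)^0 = +1.
v=17: a=17^1·(≡1), b=17^2·(≡5) mod 17; (1|17)=+1, (5|17)=-1; (−1)^{1·2·8}·(+1)^2·(-1)^1 = -1.
v=29: a=29^2·(≡7), b=29^5·(≡3) mod 29; (7|29)=+1, (3|29)=-1; (−1)^{2·5·14}·(+1)^5·(-1)^2 = +1.
v=∞: -55913 < 0 and -7337 < 0  ⇒  (a,b)_∞ = -1.
v=11: a=11^1·(≡7), b=11^3·(≡3) mod 11; (7|11)=-1, (3|11)=+1; (−1)^{1·3·5}·(-1)^3·(+1)^1 = +1.
v=23: a=23^1·(≡17), b=23^3·(≡9) mod 23; (17|23)=-1, (9|23)=+1; (−1)^{1·3·11}·(-1)^3·(+1)^1 = +1.
(-55913, -7337 / ℚ) ramifies at {2, 13, 17, ∞}: a division algebra.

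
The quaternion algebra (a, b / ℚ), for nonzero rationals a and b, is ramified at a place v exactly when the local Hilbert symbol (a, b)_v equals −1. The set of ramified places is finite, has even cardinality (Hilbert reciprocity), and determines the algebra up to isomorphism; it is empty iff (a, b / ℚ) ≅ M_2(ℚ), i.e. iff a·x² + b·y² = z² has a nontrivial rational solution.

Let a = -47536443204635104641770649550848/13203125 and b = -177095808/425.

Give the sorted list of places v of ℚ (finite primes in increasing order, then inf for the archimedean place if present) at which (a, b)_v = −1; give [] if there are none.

[17, 29, 31, inf]

Mod squares: a ≡ -655690, b ≡ -580754. Check v ∈ {∞, 2, 3, 5, 7, 13, 17, 19, 29, 31}.
v=2: v_2(a)=19, v_2(b)=7; units ≡ 3, 7 (mod 8); ε·ε+αω+βω = 1·1+19·0+7·1 ≡ 0  ⇒  (a,b)_2 = +1.
v=7: a=7^1·(≡4), b=7^0·(≡4) mod 7; (4|7)=+1, (4|7)=+1; (−1)^{1·0·3}·(+1)^0·(+1)^1 = +1.
v=19: a=19^3·(≡13), b=19^1·(≡16) mod 19; (13|19)=-1, (16|19)=+1; (−1)^{3·1·9}·(-1)^1·(+1)^3 = +1.
v=29: a=29^3·(≡14), b=29^1·(≡28) mod 29; (14|29)=-1, (28|29)=+1; (−1)^{3·1·14}·(-1)^1·(+1)^3 = -1.
v=3: a=3^10·(≡2), b=3^4·(≡1) mod 3; (2|3)=-1, (1|3)=+1; (−1)^{10·4·1}·(-1)^4·(+1)^10 = +1.
v=17: a=17^5·(≡3), b=17^-1·(≡16) mod 17; (3|17)=-1, (16|17)=+1; (−1)^{5·-1·8}·(-1)^-1·(+1)^5 = -1.
v=5: a=5^-7·(≡3), b=5^-2·(≡1) mod 5; (3|5)=-1, (1|5)=+1; (−1)^{-7·-2·2}·(-1)^-2·(+1)^-7 = +1.
v=31: a=31^4·(≡3), b=31^1·(≡27) mod 31; (3|31)=-1, (27|31)=-1; (−1)^{4·1·15}·(-1)^1·(-1)^4 = -1.
v=13: a=13^-2·(≡4), b=13^0·(≡8) mod 13; (4|13)=+1, (8|13)=-1; (−1)^{-2·0·6}·(+1)^0·(-1)^-2 = +1.
v=∞: -655690 < 0 and -580754 < 0  ⇒  (a,b)_∞ = -1.
(-655690, -580754 / ℚ) ramifies at {17, 29, 31, ∞}: a division algebra.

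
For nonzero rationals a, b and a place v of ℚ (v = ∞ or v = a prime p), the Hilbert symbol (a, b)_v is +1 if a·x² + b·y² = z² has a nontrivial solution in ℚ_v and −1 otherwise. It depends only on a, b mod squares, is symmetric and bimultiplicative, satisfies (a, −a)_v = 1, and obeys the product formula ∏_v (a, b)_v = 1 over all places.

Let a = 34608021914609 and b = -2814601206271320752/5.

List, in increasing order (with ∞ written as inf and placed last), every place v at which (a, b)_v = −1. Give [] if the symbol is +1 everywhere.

Mod squares: a ≡ 1339481, b ≡ -697015. Check v ∈ {∞, 2, 5, 11, 13, 17, 19, 23, 29}.
v=23: a=23^2·(≡15), b=23^3·(≡18) mod 23; (15|23)=-1, (18|23)=+1; (−1)^{2·3·11}·(-1)^3·(+1)^2 = -1.
v=∞: 1339481 > 0 and -697015 < 0  ⇒  (a,b)_∞ = +1.
v=5: a=5^0·(≡4), b=5^-1·(≡3) mod 5; (4|5)=+1, (3|5)=-1; (−1)^{0·-1·2}·(+1)^-1·(-1)^0 = +1.
v=29: a=29^1·(≡10), b=29^1·(≡5) mod 29; (10|29)=-1, (5|29)=+1; (−1)^{1·1·14}·(-1)^1·(+1)^1 = -1.
v=13: a=13^3·(≡12), b=13^4·(≡11) mod 13; (12|13)=+1, (11|13)=-1; (−1)^{3·4·6}·(+1)^4·(-1)^3 = -1.
v=2: v_2(a)=0, v_2(b)=4; units ≡ 1, 1 (mod 8); ε·ε+αω+βω = 0·0+0·0+4·0 ≡ 0  ⇒  (a,b)_2 = +1.
v=17: a=17^3·(≡4), b=17^4·(≡8) mod 17; (4|17)=+1, (8|17)=+1; (−1)^{3·4·8}·(+1)^4·(+1)^3 = +1.
v=19: a=19^1·(≡7), b=19^1·(≡4) mod 19; (7|19)=+1, (4|19)=+1; (−1)^{1·1·9}·(+1)^1·(+1)^1 = -1.
v=11: a=11^1·(≡1), b=11^1·(≡10) mod 11; (1|11)=+1, (10|11)=-1; (−1)^{1·1·5}·(+1)^1·(-1)^1 = +1.
Ram(1339481, -697015) = {13, 19, 23, 29}; no ℚ_13-point on the conic.

[13, 19, 23, 29]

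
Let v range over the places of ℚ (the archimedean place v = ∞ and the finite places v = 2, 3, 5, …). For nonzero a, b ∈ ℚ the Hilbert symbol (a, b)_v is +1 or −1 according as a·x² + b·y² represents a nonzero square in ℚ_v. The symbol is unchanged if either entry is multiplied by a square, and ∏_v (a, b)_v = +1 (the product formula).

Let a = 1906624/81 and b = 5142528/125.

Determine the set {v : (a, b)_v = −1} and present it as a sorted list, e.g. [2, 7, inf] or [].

[2, 31]

Mod squares: a ≡ 31, b ≡ 310. Check v ∈ {∞, 2, 3, 5, 31}.
v=2: v_2(a)=6, v_2(b)=11; units ≡ 7, 3 (mod 8); ε·ε+αω+βω = 1·1+6·1+11·0 ≡ 1  ⇒  (a,b)_2 = -1.
v=3: a=3^-4·(≡1), b=3^4·(≡1) mod 3; (1|3)=+1, (1|3)=+1; (−1)^{-4·4·1}·(+1)^4·(+1)^-4 = +1.
v=31: a=31^3·(≡5), b=31^1·(≡7) mod 31; (5|31)=+1, (7|31)=+1; (−1)^{3·1·15}·(+1)^1·(+1)^3 = -1.
v=∞: 31 > 0 and 310 > 0  ⇒  (a,b)_∞ = +1.
v=5: a=5^0·(≡4), b=5^-3·(≡3) mod 5; (4|5)=+1, (3|5)=-1; (−1)^{0·-3·2}·(+1)^-3·(-1)^0 = +1.
(31, 310 / ℚ) ramifies at {2, 31}: a division algebra.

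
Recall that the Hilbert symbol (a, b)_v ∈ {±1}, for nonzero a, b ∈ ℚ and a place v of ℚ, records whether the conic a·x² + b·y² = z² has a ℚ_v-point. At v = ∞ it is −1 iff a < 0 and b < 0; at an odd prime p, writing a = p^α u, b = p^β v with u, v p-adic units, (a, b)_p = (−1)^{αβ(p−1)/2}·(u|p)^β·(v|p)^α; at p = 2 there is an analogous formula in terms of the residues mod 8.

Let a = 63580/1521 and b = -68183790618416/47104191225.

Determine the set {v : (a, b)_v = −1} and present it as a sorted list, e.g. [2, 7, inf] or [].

(a, b) ≡ (55, -11) mod (ℚ^×)²; places V = {2, 3, 5, 7, 11, 13, 17, 19, 41, 47, 53, ∞}.
(a,b)_47: α=0, u≡27; β=2, v≡12 (mod 47); (27|47)=+1, (12|47)=+1; sign (−1)^0·+1^2·+1^0 = +1.
(a,b)_7: α=0, u≡3; β=-2, v≡6 (mod 7); (3|7)=-1, (6|7)=-1; sign (−1)^0·-1^-2·-1^0 = +1.
(a,b)_17: α=2, u≡2; β=2, v≡14 (mod 17); (2|17)=+1, (14|17)=-1; sign (−1)^0·+1^2·-1^2 = +1.
(a,b)_5: α=1, u≡1; β=-2, v≡1 (mod 5); (1|5)=+1, (1|5)=+1; sign (−1)^0·+1^-2·+1^1 = +1.
(a,b)_53: α=0, u≡41; β=-2, v≡6 (mod 53); (41|53)=-1, (6|53)=+1; sign (−1)^0·-1^-2·+1^0 = +1.
(a,b)_41: α=0, u≡28; β=2, v≡38 (mod 41); (28|41)=-1, (38|41)=-1; sign (−1)^0·-1^2·-1^0 = +1.
(a,b)_2: α=2, β=4; u≡7, v≡5 (mod 8); ε(u)ε(v)=1·0, αω(v)=2·1, βω(u)=4·0; sum ≡ 0  ⇒  +1.
(a,b)_19: α=0, u≡6; β=2, v≡3 (mod 19); (6|19)=+1, (3|19)=-1; sign (−1)^0·+1^2·-1^0 = +1.
(a,b)_3: α=-2, u≡1; β=-4, v≡1 (mod 3); (1|3)=+1, (1|3)=+1; sign (−1)^0·+1^-4·+1^-2 = +1.
(a,b)_13: α=-2, u≡4; β=-2, v≡11 (mod 13); (4|13)=+1, (11|13)=-1; sign (−1)^0·+1^-2·-1^-2 = +1.
(a,b)_11: α=1, u≡9; β=1, v≡7 (mod 11); (9|11)=+1, (7|11)=-1; sign (−1)^1·+1^1·-1^1 = +1.
(a,b)_∞: sgn(55)=+, sgn(-11)=−, so +1.
Ram(a, b) = ∅: the form 55·x² + -11·y² − z² is isotropic over every ℚ_v, so by Hasse–Minkowski it is isotropic over ℚ.

[]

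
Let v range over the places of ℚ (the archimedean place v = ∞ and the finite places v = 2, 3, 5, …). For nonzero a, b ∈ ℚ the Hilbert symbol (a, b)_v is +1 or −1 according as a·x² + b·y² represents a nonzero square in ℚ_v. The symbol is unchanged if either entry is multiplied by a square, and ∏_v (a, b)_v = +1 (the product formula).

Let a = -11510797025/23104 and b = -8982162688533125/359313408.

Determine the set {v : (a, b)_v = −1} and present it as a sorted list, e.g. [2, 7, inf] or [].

[7, inf]

(a, b) ≡ (-329, -12831) mod (ℚ^×)²; places V = {2, 3, 5, 7, 13, 19, 47, ∞}.
(a,b)_19: α=-2, u≡18; β=-2, v≡10 (mod 19); (18|19)=-1, (10|19)=-1; sign (−1)^0·-1^-2·-1^-2 = +1.
(a,b)_∞: sgn(-329)=−, sgn(-12831)=−, so -1.
(a,b)_2: α=-6, β=-12; u≡7, v≡1 (mod 8); ε(u)ε(v)=1·0, αω(v)=-6·0, βω(u)=-12·0; sum ≡ 0  ⇒  +1.
(a,b)_7: α=3, u≡2; β=7, v≡4 (mod 7); (2|7)=+1, (4|7)=+1; sign (−1)^1·+1^7·+1^3 = -1.
(a,b)_13: α=4, u≡9; β=5, v≡9 (mod 13); (9|13)=+1, (9|13)=+1; sign (−1)^0·+1^5·+1^4 = +1.
(a,b)_47: α=1, u≡43; β=1, v≡6 (mod 47); (43|47)=-1, (6|47)=+1; sign (−1)^1·-1^1·+1^1 = +1.
(a,b)_3: α=0, u≡1; β=-5, v≡1 (mod 3); (1|3)=+1, (1|3)=+1; sign (−1)^0·+1^-5·+1^0 = +1.
(a,b)_5: α=2, u≡1; β=4, v≡4 (mod 5); (1|5)=+1, (4|5)=+1; sign (−1)^0·+1^4·+1^2 = +1.
Ram(-329, -12831) = {7, ∞}; no ℚ_7-point on the conic.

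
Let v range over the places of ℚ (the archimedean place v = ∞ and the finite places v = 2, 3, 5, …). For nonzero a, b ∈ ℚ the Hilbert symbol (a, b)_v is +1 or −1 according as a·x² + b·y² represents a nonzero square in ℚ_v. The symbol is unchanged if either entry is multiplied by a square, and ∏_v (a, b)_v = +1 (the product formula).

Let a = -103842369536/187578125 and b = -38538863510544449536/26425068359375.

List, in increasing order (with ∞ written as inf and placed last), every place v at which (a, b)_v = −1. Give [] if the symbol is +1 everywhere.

Mod squares: a ≡ -131905, b ≡ -23. Check v ∈ {∞, 2, 5, 7, 11, 23, 31, 37}.
v=5: a=5^-7·(≡4), b=5^-10·(≡2) mod 5; (4|5)=+1, (2|5)=-1; (−1)^{-7·-10·2}·(+1)^-10·(-1)^-7 = -1.
v=7: a=7^-4·(≡5), b=7^-6·(≡5) mod 7; (5|7)=-1, (5|7)=-1; (−1)^{-4·-6·3}·(-1)^-6·(-1)^-4 = +1.
v=23: a=23^1·(≡21), b=23^-1·(≡7) mod 23; (21|23)=-1, (7|23)=-1; (−1)^{1·-1·11}·(-1)^-1·(-1)^1 = -1.
v=∞: -131905 < 0 and -23 < 0  ⇒  (a,b)_∞ = -1.
v=2: v_2(a)=12, v_2(b)=18; units ≡ 7, 1 (mod 8); ε·ε+αω+βω = 1·0+12·0+18·0 ≡ 0  ⇒  (a,b)_2 = +1.
v=37: a=37^1·(≡19), b=37^2·(≡2) mod 37; (19|37)=-1, (2|37)=-1; (−1)^{1·2·18}·(-1)^2·(-1)^1 = -1.
v=31: a=31^3·(≡24), b=31^6·(≡7) mod 31; (24|31)=-1, (7|31)=+1; (−1)^{3·6·15}·(-1)^6·(+1)^3 = +1.
v=11: a=11^0·(≡2), b=11^2·(≡2) mod 11; (2|11)=-1, (2|11)=-1; (−1)^{0·2·5}·(-1)^2·(-1)^0 = +1.
Ram(-131905, -23) = {5, 23, 37, ∞}; no ℚ_5-point on the conic.

[5, 23, 37, inf]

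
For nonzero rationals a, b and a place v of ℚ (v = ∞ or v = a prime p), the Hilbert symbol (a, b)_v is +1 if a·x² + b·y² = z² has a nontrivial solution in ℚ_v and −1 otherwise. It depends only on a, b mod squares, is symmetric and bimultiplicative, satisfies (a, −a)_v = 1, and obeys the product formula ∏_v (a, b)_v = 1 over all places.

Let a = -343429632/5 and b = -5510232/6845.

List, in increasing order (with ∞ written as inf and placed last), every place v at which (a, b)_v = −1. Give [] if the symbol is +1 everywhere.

[2, inf]

Mod squares: a ≡ -10, b ≡ -910. Check v ∈ {∞, 2, 3, 5, 7, 13, 29, 37}.
v=5: a=5^-1·(≡3), b=5^-1·(≡2) mod 5; (3|5)=-1, (2|5)=-1; (−1)^{-1·-1·2}·(-1)^-1·(-1)^-1 = +1.
v=13: a=13^2·(≡9), b=13^1·(≡2) mod 13; (9|13)=+1, (2|13)=-1; (−1)^{2·1·6}·(+1)^1·(-1)^2 = +1.
v=37: a=37^0·(≡30), b=37^-2·(≡6) mod 37; (30|37)=+1, (6|37)=-1; (−1)^{0·-2·18}·(+1)^-2·(-1)^0 = +1.
v=∞: -10 < 0 and -910 < 0  ⇒  (a,b)_∞ = -1.
v=7: a=7^2·(≡2), b=7^1·(≡5) mod 7; (2|7)=+1, (5|7)=-1; (−1)^{2·1·3}·(+1)^1·(-1)^2 = +1.
v=2: v_2(a)=9, v_2(b)=3; units ≡ 3, 1 (mod 8); ε·ε+αω+βω = 1·0+9·0+3·1 ≡ 1  ⇒  (a,b)_2 = -1.
v=3: a=3^4·(≡2), b=3^2·(≡2) mod 3; (2|3)=-1, (2|3)=-1; (−1)^{4·2·1}·(-1)^2·(-1)^4 = +1.
v=29: a=29^0·(≡11), b=29^2·(≡2) mod 29; (11|29)=-1, (2|29)=-1; (−1)^{0·2·14}·(-1)^2·(-1)^0 = +1.
(-10, -910 / ℚ) ramifies at {2, ∞}: a division algebra.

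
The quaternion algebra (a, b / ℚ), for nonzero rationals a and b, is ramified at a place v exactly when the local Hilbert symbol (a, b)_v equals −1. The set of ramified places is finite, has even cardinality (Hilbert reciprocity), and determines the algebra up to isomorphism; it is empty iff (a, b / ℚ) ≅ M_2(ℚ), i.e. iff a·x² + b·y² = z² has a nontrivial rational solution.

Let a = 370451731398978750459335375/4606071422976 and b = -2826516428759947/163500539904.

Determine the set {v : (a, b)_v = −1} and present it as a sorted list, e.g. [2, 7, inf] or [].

[5, 11, 31, 37]

Mod squares: a ≡ 46115135, b ≡ -1147. Check v ∈ {∞, 2, 3, 5, 7, 11, 13, 17, 19, 23, 29, 31, 37, 43}.
v=29: a=29^0·(≡27), b=29^2·(≡25) mod 29; (27|29)=-1, (25|29)=+1; (−1)^{0·2·14}·(-1)^2·(+1)^0 = +1.
v=19: a=19^4·(≡4), b=19^2·(≡8) mod 19; (4|19)=+1, (8|19)=-1; (−1)^{4·2·9}·(+1)^2·(-1)^4 = +1.
v=17: a=17^1·(≡13), b=17^0·(≡16) mod 17; (13|17)=+1, (16|17)=+1; (−1)^{1·0·8}·(+1)^0·(+1)^1 = +1.
v=13: a=13^0·(≡3), b=13^-2·(≡1) mod 13; (3|13)=+1, (1|13)=+1; (−1)^{0·-2·6}·(+1)^-2·(+1)^0 = +1.
v=∞: 46115135 > 0 and -1147 < 0  ⇒  (a,b)_∞ = +1.
v=11: a=11^1·(≡1), b=11^2·(≡10) mod 11; (1|11)=+1, (10|11)=-1; (−1)^{1·2·5}·(+1)^2·(-1)^1 = -1.
v=7: a=7^0·(≡3), b=7^2·(≡2) mod 7; (3|7)=-1, (2|7)=+1; (−1)^{0·2·3}·(-1)^2·(+1)^0 = +1.
v=2: v_2(a)=-14, v_2(b)=-14; units ≡ 7, 5 (mod 8); ε·ε+αω+βω = 1·0+-14·1+-14·0 ≡ 0  ⇒  (a,b)_2 = +1.
v=31: a=31^3·(≡4), b=31^1·(≡1) mod 31; (4|31)=+1, (1|31)=+1; (−1)^{3·1·15}·(+1)^1·(+1)^3 = -1.
v=3: a=3^-12·(≡2), b=3^-10·(≡2) mod 3; (2|3)=-1, (2|3)=-1; (−1)^{-12·-10·1}·(-1)^-10·(-1)^-12 = +1.
v=43: a=43^1·(≡13), b=43^0·(≡1) mod 43; (13|43)=+1, (1|43)=+1; (−1)^{1·0·21}·(+1)^0·(+1)^1 = +1.
v=37: a=37^7·(≡9), b=37^3·(≡8) mod 37; (9|37)=+1, (8|37)=-1; (−1)^{7·3·18}·(+1)^3·(-1)^7 = -1.
v=5: a=5^3·(≡3), b=5^0·(≡2) mod 5; (3|5)=-1, (2|5)=-1; (−1)^{3·0·2}·(-1)^0·(-1)^3 = -1.
v=23: a=23^-2·(≡17), b=23^0·(≡16) mod 23; (17|23)=-1, (16|23)=+1; (−1)^{-2·0·11}·(-1)^0·(+1)^-2 = +1.
Ram(46115135, -1147) = {5, 11, 31, 37}; no ℚ_5-point on the conic.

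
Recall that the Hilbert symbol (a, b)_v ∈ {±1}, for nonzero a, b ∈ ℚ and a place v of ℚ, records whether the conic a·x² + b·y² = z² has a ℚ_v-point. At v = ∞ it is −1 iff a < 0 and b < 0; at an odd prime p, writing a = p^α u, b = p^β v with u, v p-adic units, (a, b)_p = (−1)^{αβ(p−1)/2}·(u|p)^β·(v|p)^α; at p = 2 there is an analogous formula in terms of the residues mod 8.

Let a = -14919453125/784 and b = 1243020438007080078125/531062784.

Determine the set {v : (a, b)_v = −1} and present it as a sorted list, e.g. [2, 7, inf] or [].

[5, 19]

(a, b) ≡ (-5, 2622) mod (ℚ^×)²; places V = {2, 3, 5, 7, 13, 19, 23, ∞}.
(a,b)_2: α=-4, β=-13; u≡3, v≡7 (mod 8); ε(u)ε(v)=1·1, αω(v)=-4·0, βω(u)=-13·1; sum ≡ 0  ⇒  +1.
(a,b)_5: α=7, u≡4; β=12, v≡3 (mod 5); (4|5)=+1, (3|5)=-1; sign (−1)^0·+1^12·-1^7 = -1.
(a,b)_13: α=0, u≡2; β=2, v≡10 (mod 13); (2|13)=-1, (10|13)=+1; sign (−1)^0·-1^2·+1^0 = +1.
(a,b)_19: α=2, u≡2; β=5, v≡7 (mod 19); (2|19)=-1, (7|19)=+1; sign (−1)^0·-1^5·+1^2 = -1.
(a,b)_3: α=0, u≡1; β=-3, v≡1 (mod 3); (1|3)=+1, (1|3)=+1; sign (−1)^0·+1^-3·+1^0 = +1.
(a,b)_23: α=2, u≡2; β=3, v≡11 (mod 23); (2|23)=+1, (11|23)=-1; sign (−1)^0·+1^3·-1^2 = +1.
(a,b)_∞: sgn(-5)=−, sgn(2622)=+, so +1.
(a,b)_7: α=-2, u≡2; β=-4, v≡2 (mod 7); (2|7)=+1, (2|7)=+1; sign (−1)^0·+1^-4·+1^-2 = +1.
Ram(-5, 2622) = {5, 19}; no ℚ_5-point on the conic.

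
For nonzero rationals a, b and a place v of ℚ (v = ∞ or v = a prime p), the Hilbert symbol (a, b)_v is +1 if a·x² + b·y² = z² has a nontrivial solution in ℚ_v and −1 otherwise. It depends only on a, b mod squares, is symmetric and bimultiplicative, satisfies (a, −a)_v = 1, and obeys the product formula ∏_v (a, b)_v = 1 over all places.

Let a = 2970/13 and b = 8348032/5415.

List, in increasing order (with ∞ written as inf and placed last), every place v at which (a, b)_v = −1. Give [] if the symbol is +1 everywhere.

(a, b) ≡ (4290, 330) mod (ℚ^×)²; places V = {2, 3, 5, 7, 11, 13, 19, ∞}.
(a,b)_3: α=3, u≡2; β=-1, v≡2 (mod 3); (2|3)=-1, (2|3)=-1; sign (−1)^1·-1^-1·-1^3 = -1.
(a,b)_7: α=0, u≡5; β=2, v≡4 (mod 7); (5|7)=-1, (4|7)=+1; sign (−1)^0·-1^2·+1^0 = +1.
(a,b)_13: α=-1, u≡6; β=0, v≡8 (mod 13); (6|13)=-1, (8|13)=-1; sign (−1)^0·-1^0·-1^-1 = -1.
(a,b)_5: α=1, u≡3; β=-1, v≡4 (mod 5); (3|5)=-1, (4|5)=+1; sign (−1)^0·-1^-1·+1^1 = -1.
(a,b)_∞: sgn(4290)=+, sgn(330)=+, so +1.
(a,b)_2: α=1, β=7; u≡1, v≡5 (mod 8); ε(u)ε(v)=0·0, αω(v)=1·1, βω(u)=7·0; sum ≡ 1  ⇒  -1.
(a,b)_11: α=1, u≡3; β=3, v≡8 (mod 11); (3|11)=+1, (8|11)=-1; sign (−1)^1·+1^3·-1^1 = +1.
(a,b)_19: α=0, u≡18; β=-2, v≡9 (mod 19); (18|19)=-1, (9|19)=+1; sign (−1)^0·-1^-2·+1^0 = +1.
(4290, 330 / ℚ) ramifies at {2, 3, 5, 13}: a division algebra.

[2, 3, 5, 13]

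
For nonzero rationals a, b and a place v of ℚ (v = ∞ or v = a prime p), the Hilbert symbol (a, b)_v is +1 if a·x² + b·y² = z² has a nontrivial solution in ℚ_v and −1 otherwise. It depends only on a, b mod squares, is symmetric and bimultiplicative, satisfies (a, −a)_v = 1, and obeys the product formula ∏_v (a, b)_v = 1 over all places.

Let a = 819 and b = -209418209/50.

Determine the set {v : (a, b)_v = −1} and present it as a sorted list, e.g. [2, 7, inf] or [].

(a, b) ≡ (91, -418) mod (ℚ^×)²; places V = {2, 3, 5, 7, 11, 13, 19, ∞}.
(a,b)_∞: sgn(91)=+, sgn(-418)=−, so +1.
(a,b)_2: α=0, β=-1; u≡3, v≡7 (mod 8); ε(u)ε(v)=1·1, αω(v)=0·0, βω(u)=-1·1; sum ≡ 0  ⇒  +1.
(a,b)_19: α=0, u≡2; β=1, v≡5 (mod 19); (2|19)=-1, (5|19)=+1; sign (−1)^0·-1^1·+1^0 = -1.
(a,b)_7: α=1, u≡5; β=2, v≡2 (mod 7); (5|7)=-1, (2|7)=+1; sign (−1)^0·-1^2·+1^1 = +1.
(a,b)_5: α=0, u≡4; β=-2, v≡3 (mod 5); (4|5)=+1, (3|5)=-1; sign (−1)^0·+1^-2·-1^0 = +1.
(a,b)_13: α=1, u≡11; β=2, v≡7 (mod 13); (11|13)=-1, (7|13)=-1; sign (−1)^0·-1^2·-1^1 = -1.
(a,b)_3: α=2, u≡1; β=0, v≡2 (mod 3); (1|3)=+1, (2|3)=-1; sign (−1)^0·+1^0·-1^2 = +1.
(a,b)_11: α=0, u≡5; β=3, v≡10 (mod 11); (5|11)=+1, (10|11)=-1; sign (−1)^0·+1^3·-1^0 = +1.
Ram(91, -418) = {13, 19}; no ℚ_13-point on the conic.

[13, 19]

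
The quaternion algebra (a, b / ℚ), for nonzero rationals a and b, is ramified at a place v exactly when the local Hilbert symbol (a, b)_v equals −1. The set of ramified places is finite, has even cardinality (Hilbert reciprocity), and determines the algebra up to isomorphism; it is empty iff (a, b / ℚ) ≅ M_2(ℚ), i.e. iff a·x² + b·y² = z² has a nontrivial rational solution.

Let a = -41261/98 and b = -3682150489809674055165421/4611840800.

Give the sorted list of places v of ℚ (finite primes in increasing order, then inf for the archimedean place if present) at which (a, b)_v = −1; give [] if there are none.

(a, b) ≡ (-682, -179208458) mod (ℚ^×)²; places V = {2, 5, 7, 11, 13, 17, 29, 31, 41, ∞}.
(a,b)_41: α=0, u≡17; β=1, v≡31 (mod 41); (17|41)=-1, (31|41)=+1; sign (−1)^0·-1^1·+1^0 = -1.
(a,b)_2: α=-1, β=-5; u≡3, v≡3 (mod 8); ε(u)ε(v)=1·1, αω(v)=-1·1, βω(u)=-5·1; sum ≡ 1  ⇒  -1.
(a,b)_13: α=0, u≡2; β=1, v≡4 (mod 13); (2|13)=-1, (4|13)=+1; sign (−1)^0·-1^1·+1^0 = -1.
(a,b)_17: α=0, u≡9; β=7, v≡16 (mod 17); (9|17)=+1, (16|17)=+1; sign (−1)^0·+1^7·+1^0 = +1.
(a,b)_31: α=1, u≡19; β=3, v≡6 (mod 31); (19|31)=+1, (6|31)=-1; sign (−1)^1·+1^3·-1^1 = +1.
(a,b)_5: α=0, u≡3; β=-2, v≡2 (mod 5); (3|5)=-1, (2|5)=-1; sign (−1)^0·-1^-2·-1^0 = +1.
(a,b)_∞: sgn(-682)=−, sgn(-179208458)=−, so -1.
(a,b)_7: α=-2, u≡2; β=-8, v≡6 (mod 7); (2|7)=+1, (6|7)=-1; sign (−1)^0·+1^-8·-1^-2 = +1.
(a,b)_29: α=0, u≡19; β=1, v≡10 (mod 29); (19|29)=-1, (10|29)=-1; sign (−1)^0·-1^1·-1^0 = -1.
(a,b)_11: α=3, u≡9; β=7, v≡3 (mod 11); (9|11)=+1, (3|11)=+1; sign (−1)^1·+1^7·+1^3 = -1.
|Ram(-682, -179208458)| = 6, even; anisotropic at {2, 11, 13, 29, 41, ∞}.

[2, 11, 13, 29, 41, inf]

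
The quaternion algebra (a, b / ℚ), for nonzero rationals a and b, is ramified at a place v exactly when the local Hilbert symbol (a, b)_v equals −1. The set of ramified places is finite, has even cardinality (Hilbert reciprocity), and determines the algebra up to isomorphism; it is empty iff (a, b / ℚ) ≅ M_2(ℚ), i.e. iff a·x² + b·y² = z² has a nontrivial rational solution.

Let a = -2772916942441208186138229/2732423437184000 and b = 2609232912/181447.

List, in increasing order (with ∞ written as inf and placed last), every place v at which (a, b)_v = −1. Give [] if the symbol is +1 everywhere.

Mod squares: a ≡ -15015, b ≡ 231. Check v ∈ {∞, 2, 3, 5, 7, 11, 13, 17, 19, 23, 29}.
v=23: a=23^-2·(≡2), b=23^-2·(≡9) mod 23; (2|23)=+1, (9|23)=+1; (−1)^{-2·-2·11}·(+1)^-2·(+1)^-2 = +1.
v=3: a=3^11·(≡2), b=3^5·(≡2) mod 3; (2|3)=-1, (2|3)=-1; (−1)^{11·5·1}·(-1)^5·(-1)^11 = -1.
v=29: a=29^2·(≡16), b=29^0·(≡16) mod 29; (16|29)=+1, (16|29)=+1; (−1)^{2·0·14}·(+1)^0·(+1)^2 = +1.
v=7: a=7^-9·(≡1), b=7^-3·(≡5) mod 7; (1|7)=+1, (5|7)=-1; (−1)^{-9·-3·3}·(+1)^-3·(-1)^-9 = +1.
v=5: a=5^-3·(≡3), b=5^0·(≡1) mod 5; (3|5)=-1, (1|5)=+1; (−1)^{-3·0·2}·(-1)^0·(+1)^-3 = +1.
v=2: v_2(a)=-10, v_2(b)=4; units ≡ 1, 7 (mod 8); ε·ε+αω+βω = 0·1+-10·0+4·0 ≡ 0  ⇒  (a,b)_2 = +1.
v=19: a=19^4·(≡14), b=19^2·(≡12) mod 19; (14|19)=-1, (12|19)=-1; (−1)^{4·2·9}·(-1)^2·(-1)^4 = +1.
v=17: a=17^2·(≡9), b=17^0·(≡14) mod 17; (9|17)=+1, (14|17)=-1; (−1)^{2·0·8}·(+1)^0·(-1)^2 = +1.
v=∞: -15015 < 0 and 231 > 0  ⇒  (a,b)_∞ = +1.
v=13: a=13^5·(≡11), b=13^2·(≡1) mod 13; (11|13)=-1, (1|13)=+1; (−1)^{5·2·6}·(-1)^2·(+1)^5 = +1.
v=11: a=11^3·(≡7), b=11^1·(≡2) mod 11; (7|11)=-1, (2|11)=-1; (−1)^{3·1·5}·(-1)^1·(-1)^3 = -1.
Ram(-15015, 231) = {3, 11}; no ℚ_3-point on the conic.

[3, 11]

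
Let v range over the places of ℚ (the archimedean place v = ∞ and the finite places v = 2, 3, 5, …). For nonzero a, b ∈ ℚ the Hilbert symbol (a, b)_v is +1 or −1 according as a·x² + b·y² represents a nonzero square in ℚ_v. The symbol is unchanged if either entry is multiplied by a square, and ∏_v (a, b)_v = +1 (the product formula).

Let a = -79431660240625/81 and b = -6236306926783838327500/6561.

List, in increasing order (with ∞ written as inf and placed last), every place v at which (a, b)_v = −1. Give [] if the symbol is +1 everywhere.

[7, inf]

Mod squares: a ≡ -38665, b ≡ -259. Check v ∈ {∞, 2, 3, 5, 7, 11, 19, 37}.
v=19: a=19^1·(≡17), b=19^2·(≡17) mod 19; (17|19)=+1, (17|19)=+1; (−1)^{1·2·9}·(+1)^2·(+1)^1 = +1.
v=2: v_2(a)=0, v_2(b)=2; units ≡ 7, 5 (mod 8); ε·ε+αω+βω = 1·0+0·1+2·0 ≡ 0  ⇒  (a,b)_2 = +1.
v=7: a=7^4·(≡6), b=7^7·(≡5) mod 7; (6|7)=-1, (5|7)=-1; (−1)^{4·7·3}·(-1)^7·(-1)^4 = -1.
v=∞: -38665 < 0 and -259 < 0  ⇒  (a,b)_∞ = -1.
v=5: a=5^5·(≡3), b=5^4·(≡1) mod 5; (3|5)=-1, (1|5)=+1; (−1)^{5·4·2}·(-1)^4·(+1)^5 = +1.
v=11: a=11^1·(≡1), b=11^2·(≡5) mod 11; (1|11)=+1, (5|11)=+1; (−1)^{1·2·5}·(+1)^2·(+1)^1 = +1.
v=37: a=37^3·(≡27), b=37^5·(≡27) mod 37; (27|37)=+1, (27|37)=+1; (−1)^{3·5·18}·(+1)^5·(+1)^3 = +1.
v=3: a=3^-4·(≡2), b=3^-8·(≡2) mod 3; (2|3)=-1, (2|3)=-1; (−1)^{-4·-8·1}·(-1)^-8·(-1)^-4 = +1.
|Ram(-38665, -259)| = 2, even; anisotropic at {7, ∞}.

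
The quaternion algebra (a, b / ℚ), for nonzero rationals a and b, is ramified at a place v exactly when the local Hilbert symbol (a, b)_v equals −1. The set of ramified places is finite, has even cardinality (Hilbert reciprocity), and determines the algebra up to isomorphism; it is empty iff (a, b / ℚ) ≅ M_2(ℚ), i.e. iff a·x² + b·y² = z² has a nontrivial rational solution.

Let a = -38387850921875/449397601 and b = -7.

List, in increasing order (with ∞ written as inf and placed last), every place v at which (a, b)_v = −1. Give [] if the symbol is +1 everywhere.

(a, b) ≡ (-10619, -7) mod (ℚ^×)²; places V = {2, 5, 7, 13, 17, 29, 37, 41, 43, ∞}.
(a,b)_17: α=-2, u≡14; β=0, v≡10 (mod 17); (14|17)=-1, (10|17)=-1; sign (−1)^0·-1^0·-1^-2 = +1.
(a,b)_37: α=3, u≡11; β=0, v≡30 (mod 37); (11|37)=+1, (30|37)=+1; sign (−1)^0·+1^0·+1^3 = +1.
(a,b)_2: α=0, β=0; u≡5, v≡1 (mod 8); ε(u)ε(v)=0·0, αω(v)=0·0, βω(u)=0·1; sum ≡ 0  ⇒  +1.
(a,b)_∞: sgn(-10619)=−, sgn(-7)=−, so -1.
(a,b)_13: α=2, u≡6; β=0, v≡6 (mod 13); (6|13)=-1, (6|13)=-1; sign (−1)^0·-1^0·-1^2 = +1.
(a,b)_29: α=-2, u≡4; β=0, v≡22 (mod 29); (4|29)=+1, (22|29)=+1; sign (−1)^0·+1^0·+1^-2 = +1.
(a,b)_5: α=6, u≡1; β=0, v≡3 (mod 5); (1|5)=+1, (3|5)=-1; sign (−1)^0·+1^0·-1^6 = +1.
(a,b)_43: α=-2, u≡12; β=0, v≡36 (mod 43); (12|43)=-1, (36|43)=+1; sign (−1)^0·-1^0·+1^-2 = +1.
(a,b)_7: α=1, u≡4; β=1, v≡6 (mod 7); (4|7)=+1, (6|7)=-1; sign (−1)^1·+1^1·-1^1 = +1.
(a,b)_41: α=1, u≡26; β=0, v≡34 (mod 41); (26|41)=-1, (34|41)=-1; sign (−1)^0·-1^0·-1^1 = -1.
(-10619, -7 / ℚ) ramifies at {41, ∞}: a division algebra.

[41, inf]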